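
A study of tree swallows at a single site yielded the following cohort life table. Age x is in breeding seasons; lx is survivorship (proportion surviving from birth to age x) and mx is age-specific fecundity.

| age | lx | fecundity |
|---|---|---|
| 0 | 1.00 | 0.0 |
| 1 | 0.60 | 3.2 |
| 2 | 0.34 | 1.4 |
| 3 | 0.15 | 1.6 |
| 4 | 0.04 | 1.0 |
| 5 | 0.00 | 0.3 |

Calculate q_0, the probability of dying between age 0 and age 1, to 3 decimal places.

q_0 = (l_0 − l_1) / l_0 = (1 − 0.6) / 1
     = 0.4 / 1 = 0.4 → 0.400

0.400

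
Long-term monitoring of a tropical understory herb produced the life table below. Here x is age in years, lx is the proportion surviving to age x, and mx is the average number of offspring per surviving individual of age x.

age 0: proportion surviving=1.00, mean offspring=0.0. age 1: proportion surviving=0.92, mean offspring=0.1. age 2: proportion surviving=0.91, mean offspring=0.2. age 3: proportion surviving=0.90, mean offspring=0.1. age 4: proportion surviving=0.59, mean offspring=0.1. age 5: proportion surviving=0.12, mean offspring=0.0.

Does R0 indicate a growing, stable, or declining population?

declining

R0 = Σ lx·mx = 0 + 0.092 + 0.182 + 0.09 + 0.059 + 0 = 0.423
R0 < 1, so the population is declining.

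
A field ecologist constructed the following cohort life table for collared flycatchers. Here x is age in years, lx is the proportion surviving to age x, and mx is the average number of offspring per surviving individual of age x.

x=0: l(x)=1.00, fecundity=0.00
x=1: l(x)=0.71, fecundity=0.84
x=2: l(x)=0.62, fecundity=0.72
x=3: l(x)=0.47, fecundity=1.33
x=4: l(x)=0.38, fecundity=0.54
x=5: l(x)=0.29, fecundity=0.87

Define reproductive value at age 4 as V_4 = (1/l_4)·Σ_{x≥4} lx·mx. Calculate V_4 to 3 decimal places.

lx·mx for x ≥ 4: 0.2052, 0.2523 → sum = 0.4575
V_4 = 0.4575 / l_4 = 0.4575 / 0.38 = 1.203947… → 1.204

1.204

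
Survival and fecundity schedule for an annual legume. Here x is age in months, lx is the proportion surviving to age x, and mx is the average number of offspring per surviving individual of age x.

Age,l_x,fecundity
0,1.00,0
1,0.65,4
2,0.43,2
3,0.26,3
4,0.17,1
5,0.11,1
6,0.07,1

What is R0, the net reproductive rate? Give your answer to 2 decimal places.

4.59

lx·mx by age: 0, 2.6, 0.86, 0.78, 0.17, 0.11, 0.07
R0 = Σ lx·mx = 4.59 → 4.59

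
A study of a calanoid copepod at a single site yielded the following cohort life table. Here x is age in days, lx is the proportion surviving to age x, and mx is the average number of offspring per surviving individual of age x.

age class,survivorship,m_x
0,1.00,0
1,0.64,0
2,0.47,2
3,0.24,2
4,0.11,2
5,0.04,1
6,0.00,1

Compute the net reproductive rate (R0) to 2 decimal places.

lx·mx by age: 0, 0, 0.94, 0.48, 0.22, 0.04, 0
R0 = Σ lx·mx = 1.68 → 1.68

1.68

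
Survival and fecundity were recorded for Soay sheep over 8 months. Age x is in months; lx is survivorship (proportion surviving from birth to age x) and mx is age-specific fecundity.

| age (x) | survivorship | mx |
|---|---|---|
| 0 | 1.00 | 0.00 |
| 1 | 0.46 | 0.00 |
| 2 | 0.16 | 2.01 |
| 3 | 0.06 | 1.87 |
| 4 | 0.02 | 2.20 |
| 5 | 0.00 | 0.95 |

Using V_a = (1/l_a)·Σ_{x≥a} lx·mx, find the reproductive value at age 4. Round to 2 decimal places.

2.20

lx·mx for x ≥ 4: 0.044, 0 → sum = 0.044
V_4 = 0.044 / l_4 = 0.044 / 0.02 = 2.2 → 2.20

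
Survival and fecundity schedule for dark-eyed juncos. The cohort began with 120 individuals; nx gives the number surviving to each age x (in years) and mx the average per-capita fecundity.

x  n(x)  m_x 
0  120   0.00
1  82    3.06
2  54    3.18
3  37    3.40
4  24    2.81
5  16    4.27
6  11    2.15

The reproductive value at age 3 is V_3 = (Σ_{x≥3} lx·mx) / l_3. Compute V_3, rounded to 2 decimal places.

7.71

lx = nx/n0 = nx/120: 1, 0.68333…, 0.45, 0.30833…, 0.2, 0.13333…, 0.09167…
lx·mx for x ≥ 3: 1.048333…, 0.562, 0.569333…, 0.197083… → sum = 2.37675…
V_3 = 2.37675… / l_3 = 2.37675… / 0.308333… = 7.708378… → 7.71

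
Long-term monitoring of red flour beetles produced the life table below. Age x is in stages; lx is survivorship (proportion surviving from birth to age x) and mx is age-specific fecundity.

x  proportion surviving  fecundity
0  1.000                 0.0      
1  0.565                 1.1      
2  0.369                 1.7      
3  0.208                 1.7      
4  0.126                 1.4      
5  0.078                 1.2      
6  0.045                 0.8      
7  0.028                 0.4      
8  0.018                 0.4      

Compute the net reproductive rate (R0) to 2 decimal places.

lx·mx by age: 0, 0.6215, 0.6273, 0.3536, 0.1764, 0.0936, 0.036, 0.0112, 0.0072
R0 = Σ lx·mx = 1.9268 → 1.93

1.93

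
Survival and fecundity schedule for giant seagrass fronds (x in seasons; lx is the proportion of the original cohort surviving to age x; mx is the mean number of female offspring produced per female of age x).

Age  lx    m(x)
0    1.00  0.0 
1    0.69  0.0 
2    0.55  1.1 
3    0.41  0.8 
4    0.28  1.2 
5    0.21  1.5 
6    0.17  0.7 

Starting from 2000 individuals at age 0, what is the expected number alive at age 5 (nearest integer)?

420

Expected survivors = N0 · l_5 = 2000 × 0.21 = 420 → 420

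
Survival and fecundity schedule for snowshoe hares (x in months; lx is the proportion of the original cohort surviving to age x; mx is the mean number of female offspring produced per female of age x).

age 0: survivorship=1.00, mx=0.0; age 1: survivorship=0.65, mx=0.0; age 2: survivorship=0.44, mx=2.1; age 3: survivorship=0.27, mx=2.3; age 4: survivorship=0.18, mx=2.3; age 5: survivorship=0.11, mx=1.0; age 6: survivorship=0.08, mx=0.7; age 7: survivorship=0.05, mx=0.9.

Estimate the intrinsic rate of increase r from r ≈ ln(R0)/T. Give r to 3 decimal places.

0.256

R0 = Σ lx·mx = 0 + 0 + 0.924 + 0.621 + 0.414 + 0.11 + 0.056 + 0.045 = 2.17
Σ x·lx·mx = 6.568; T = 6.568/2.17 = 3.02673…
r ≈ ln(R0)/T = ln(2.17)/3.02673… = 0.25596… → 0.256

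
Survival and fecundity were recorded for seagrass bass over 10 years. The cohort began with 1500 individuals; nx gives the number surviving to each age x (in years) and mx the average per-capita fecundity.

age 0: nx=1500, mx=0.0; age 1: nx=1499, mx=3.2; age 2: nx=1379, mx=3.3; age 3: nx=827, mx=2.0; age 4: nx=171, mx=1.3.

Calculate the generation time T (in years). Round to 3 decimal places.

lx = nx/n0 = nx/1500: 1, 0.99933…, 0.91933…, 0.55133…, 0.114
lx·mx: 0, 3.197867…, 3.0338…, 1.102667…, 0.1482 → R0 = 7.482533…
x·lx·mx: 0, 3.197867…, 6.0676…, 3.308…, 0.5928 → Σ = 13.166267…
T = 13.166267… / 7.482533… = 1.7596… → 1.760

1.760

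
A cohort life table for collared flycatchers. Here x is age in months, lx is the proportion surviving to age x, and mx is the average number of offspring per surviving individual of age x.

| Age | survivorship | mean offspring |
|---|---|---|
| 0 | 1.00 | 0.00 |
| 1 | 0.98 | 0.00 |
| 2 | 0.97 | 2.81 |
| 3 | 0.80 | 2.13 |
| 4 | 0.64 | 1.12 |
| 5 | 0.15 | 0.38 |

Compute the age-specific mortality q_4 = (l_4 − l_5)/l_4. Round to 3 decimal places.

0.766

q_4 = (l_4 − l_5) / l_4 = (0.64 − 0.15) / 0.64
     = 0.49 / 0.64 = 0.765625 → 0.766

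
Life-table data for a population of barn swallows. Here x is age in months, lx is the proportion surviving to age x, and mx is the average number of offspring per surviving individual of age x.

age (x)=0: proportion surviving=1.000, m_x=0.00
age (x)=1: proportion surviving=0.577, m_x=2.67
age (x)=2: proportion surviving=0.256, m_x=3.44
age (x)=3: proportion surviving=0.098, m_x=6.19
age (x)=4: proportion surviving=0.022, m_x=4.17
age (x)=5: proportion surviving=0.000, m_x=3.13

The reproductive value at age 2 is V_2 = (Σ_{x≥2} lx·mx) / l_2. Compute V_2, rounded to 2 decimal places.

lx·mx for x ≥ 2: 0.88064, 0.60662, 0.09174, 0 → sum = 1.579
V_2 = 1.579 / l_2 = 1.579 / 0.256 = 6.167969… → 6.17

6.17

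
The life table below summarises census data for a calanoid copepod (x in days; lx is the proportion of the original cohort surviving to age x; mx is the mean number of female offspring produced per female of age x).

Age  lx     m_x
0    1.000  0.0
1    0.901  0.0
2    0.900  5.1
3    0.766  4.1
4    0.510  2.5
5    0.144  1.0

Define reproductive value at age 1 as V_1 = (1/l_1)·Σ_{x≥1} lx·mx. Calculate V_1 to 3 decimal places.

lx·mx for x ≥ 1: 0, 4.59, 3.1406, 1.275, 0.144 → sum = 9.1496
V_1 = 9.1496 / l_1 = 9.1496 / 0.901 = 10.154939… → 10.155

10.155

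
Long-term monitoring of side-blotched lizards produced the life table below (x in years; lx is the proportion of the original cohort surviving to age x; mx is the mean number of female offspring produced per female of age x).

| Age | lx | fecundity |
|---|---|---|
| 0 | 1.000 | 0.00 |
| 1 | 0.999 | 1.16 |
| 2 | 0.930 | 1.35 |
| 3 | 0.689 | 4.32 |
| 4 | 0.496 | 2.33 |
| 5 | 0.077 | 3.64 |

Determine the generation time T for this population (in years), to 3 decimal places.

2.728

lx·mx: 0, 1.15884, 1.2555, 2.97648, 1.15568, 0.28028 → R0 = 6.82678
x·lx·mx: 0, 1.15884, 2.511, 8.92944, 4.62272, 1.4014 → Σ = 18.6234
T = 18.6234 / 6.82678 = 2.727992… → 2.728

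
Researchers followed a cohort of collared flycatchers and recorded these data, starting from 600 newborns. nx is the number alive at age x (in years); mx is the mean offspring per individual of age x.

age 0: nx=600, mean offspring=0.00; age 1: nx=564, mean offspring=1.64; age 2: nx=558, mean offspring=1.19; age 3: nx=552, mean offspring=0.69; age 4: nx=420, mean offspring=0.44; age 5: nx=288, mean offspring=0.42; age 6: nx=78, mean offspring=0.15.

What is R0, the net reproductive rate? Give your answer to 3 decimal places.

lx = nx/n0 = nx/600: 1, 0.94, 0.93, 0.92, 0.7, 0.48, 0.13
lx·mx by age: 0, 1.5416, 1.1067, 0.6348, 0.308, 0.2016, 0.0195
R0 = Σ lx·mx = 3.8122 → 3.812

3.812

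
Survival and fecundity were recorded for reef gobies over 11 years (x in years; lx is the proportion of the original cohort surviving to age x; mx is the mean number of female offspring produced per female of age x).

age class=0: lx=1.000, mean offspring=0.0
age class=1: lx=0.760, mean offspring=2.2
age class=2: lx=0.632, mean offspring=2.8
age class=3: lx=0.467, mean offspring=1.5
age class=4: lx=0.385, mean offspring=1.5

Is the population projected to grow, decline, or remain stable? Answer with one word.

R0 = Σ lx·mx = 0 + 1.672 + 1.7696 + 0.7005 + 0.5775 = 4.7196
R0 > 1, so the population is growing.

growing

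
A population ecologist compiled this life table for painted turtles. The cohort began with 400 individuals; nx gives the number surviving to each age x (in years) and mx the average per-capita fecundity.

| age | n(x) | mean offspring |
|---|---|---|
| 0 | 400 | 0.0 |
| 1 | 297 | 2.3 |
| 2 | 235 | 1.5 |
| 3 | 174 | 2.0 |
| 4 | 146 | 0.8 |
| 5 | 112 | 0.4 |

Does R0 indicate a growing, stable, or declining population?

growing

lx = nx/n0 = nx/400: 1, 0.7425, 0.5875, 0.435, 0.365, 0.28
R0 = Σ lx·mx = 0 + 1.70775 + 0.88125 + 0.87 + 0.292 + 0.112 = 3.863
R0 > 1, so the population is growing.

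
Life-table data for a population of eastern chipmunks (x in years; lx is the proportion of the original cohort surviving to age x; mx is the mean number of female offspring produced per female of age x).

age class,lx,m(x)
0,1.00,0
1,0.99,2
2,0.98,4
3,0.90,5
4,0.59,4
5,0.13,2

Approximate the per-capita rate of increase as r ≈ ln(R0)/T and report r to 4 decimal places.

R0 = Σ lx·mx = 0 + 1.98 + 3.92 + 4.5 + 2.36 + 0.26 = 13.02
Σ x·lx·mx = 34.06; T = 34.06/13.02 = 2.61598…
r ≈ ln(R0)/T = ln(13.02)/2.61598… = 0.981082… → 0.9811

0.9811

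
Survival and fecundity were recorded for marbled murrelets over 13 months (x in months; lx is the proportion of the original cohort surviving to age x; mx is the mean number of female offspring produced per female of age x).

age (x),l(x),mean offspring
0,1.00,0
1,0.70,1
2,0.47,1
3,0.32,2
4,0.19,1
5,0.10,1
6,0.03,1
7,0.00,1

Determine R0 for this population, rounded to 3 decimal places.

2.130

lx·mx by age: 0, 0.7, 0.47, 0.64, 0.19, 0.1, 0.03, 0
R0 = Σ lx·mx = 2.13 → 2.130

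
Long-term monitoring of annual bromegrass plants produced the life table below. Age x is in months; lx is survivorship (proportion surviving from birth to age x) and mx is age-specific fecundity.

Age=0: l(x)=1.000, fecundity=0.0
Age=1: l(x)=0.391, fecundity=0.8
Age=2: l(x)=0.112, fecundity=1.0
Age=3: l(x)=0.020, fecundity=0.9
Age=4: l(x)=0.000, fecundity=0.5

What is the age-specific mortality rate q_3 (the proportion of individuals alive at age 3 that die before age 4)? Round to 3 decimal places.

1.000

q_3 = (l_3 − l_4) / l_3 = (0.02 − 0) / 0.02
     = 0.02 / 0.02 = 1 → 1.000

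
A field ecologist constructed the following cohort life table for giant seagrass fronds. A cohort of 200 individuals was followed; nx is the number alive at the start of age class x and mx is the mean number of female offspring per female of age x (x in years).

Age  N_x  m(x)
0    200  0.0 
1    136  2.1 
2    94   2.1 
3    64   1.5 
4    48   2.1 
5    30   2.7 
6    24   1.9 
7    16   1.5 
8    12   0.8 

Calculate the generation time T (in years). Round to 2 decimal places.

2.73

lx = nx/n0 = nx/200: 1, 0.68, 0.47, 0.32, 0.24, 0.15, 0.12, 0.08, 0.06
lx·mx: 0, 1.428, 0.987, 0.48, 0.504, 0.405, 0.228, 0.12, 0.048 → R0 = 4.2
x·lx·mx: 0, 1.428, 1.974, 1.44, 2.016, 2.025, 1.368, 0.84, 0.384 → Σ = 11.475
T = 11.475 / 4.2 = 2.732143… → 2.73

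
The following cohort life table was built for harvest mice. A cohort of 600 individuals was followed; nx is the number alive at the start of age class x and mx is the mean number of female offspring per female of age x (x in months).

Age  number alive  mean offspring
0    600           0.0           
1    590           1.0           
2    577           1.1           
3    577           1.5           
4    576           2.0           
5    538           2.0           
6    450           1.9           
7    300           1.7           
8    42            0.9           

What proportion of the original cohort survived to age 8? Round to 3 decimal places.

0.070

l_8 = n_8/n_0 = 42/600 = 0.07 → 0.070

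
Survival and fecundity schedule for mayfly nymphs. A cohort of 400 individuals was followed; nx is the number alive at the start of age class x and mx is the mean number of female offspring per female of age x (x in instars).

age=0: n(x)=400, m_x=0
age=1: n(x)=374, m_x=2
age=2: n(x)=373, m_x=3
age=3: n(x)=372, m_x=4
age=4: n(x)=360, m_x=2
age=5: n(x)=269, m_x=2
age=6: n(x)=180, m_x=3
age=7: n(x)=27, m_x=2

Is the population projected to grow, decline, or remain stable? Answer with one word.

growing

lx = nx/n0 = nx/400: 1, 0.935, 0.9325, 0.93, 0.9, 0.6725, 0.45, 0.0675
R0 = Σ lx·mx = 0 + 1.87 + 2.7975 + 3.72 + 1.8 + 1.345 + 1.35 + 0.135 = 13.0175
R0 > 1, so the population is growing.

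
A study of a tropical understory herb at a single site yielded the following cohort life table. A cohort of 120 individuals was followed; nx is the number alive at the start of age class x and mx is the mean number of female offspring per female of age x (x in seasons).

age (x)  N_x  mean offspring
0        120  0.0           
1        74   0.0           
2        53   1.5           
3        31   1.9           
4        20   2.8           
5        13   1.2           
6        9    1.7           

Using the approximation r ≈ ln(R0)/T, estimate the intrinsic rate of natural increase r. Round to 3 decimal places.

lx = nx/n0 = nx/120: 1, 0.61667…, 0.44167…, 0.25833…, 0.16667…, 0.10833…, 0.075
R0 = Σ lx·mx = 0 + 0 + 0.6625… + 0.49083… + 0.46667… + 0.13… + 0.1275 = 1.8775…
Σ x·lx·mx = 6.079167…; T = 6.079167…/1.8775… = 3.23791…
r ≈ ln(R0)/T = ln(1.8775…)/3.23791… = 0.19455… → 0.195

0.195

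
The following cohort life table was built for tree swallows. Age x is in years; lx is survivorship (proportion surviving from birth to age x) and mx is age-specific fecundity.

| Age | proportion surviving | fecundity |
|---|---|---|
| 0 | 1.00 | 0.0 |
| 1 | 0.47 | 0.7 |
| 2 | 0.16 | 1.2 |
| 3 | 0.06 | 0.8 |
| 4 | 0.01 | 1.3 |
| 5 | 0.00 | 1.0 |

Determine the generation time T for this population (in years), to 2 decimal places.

1.56

lx·mx: 0, 0.329, 0.192, 0.048, 0.013, 0 → R0 = 0.582
x·lx·mx: 0, 0.329, 0.384, 0.144, 0.052, 0 → Σ = 0.909
T = 0.909 / 0.582 = 1.561856… → 1.56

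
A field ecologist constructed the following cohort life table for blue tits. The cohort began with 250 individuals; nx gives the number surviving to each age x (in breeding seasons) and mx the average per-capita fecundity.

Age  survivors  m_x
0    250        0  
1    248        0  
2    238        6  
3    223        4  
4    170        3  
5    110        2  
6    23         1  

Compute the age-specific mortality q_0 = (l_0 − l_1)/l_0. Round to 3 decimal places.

lx = nx/n0 = nx/250: 1, 0.992, 0.952, 0.892, 0.68, 0.44, 0.092
q_0 = (l_0 − l_1) / l_0 = (1 − 0.992) / 1
     = 0.008 / 1 = 0.008 → 0.008

0.008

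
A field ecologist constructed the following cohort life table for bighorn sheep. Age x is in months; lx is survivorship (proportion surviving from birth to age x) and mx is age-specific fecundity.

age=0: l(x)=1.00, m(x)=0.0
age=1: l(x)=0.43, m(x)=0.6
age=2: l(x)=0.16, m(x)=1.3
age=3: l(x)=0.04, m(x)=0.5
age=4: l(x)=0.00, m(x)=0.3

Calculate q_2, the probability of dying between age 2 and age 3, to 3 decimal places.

q_2 = (l_2 − l_3) / l_2 = (0.16 − 0.04) / 0.16
     = 0.12 / 0.16 = 0.75 → 0.750

0.750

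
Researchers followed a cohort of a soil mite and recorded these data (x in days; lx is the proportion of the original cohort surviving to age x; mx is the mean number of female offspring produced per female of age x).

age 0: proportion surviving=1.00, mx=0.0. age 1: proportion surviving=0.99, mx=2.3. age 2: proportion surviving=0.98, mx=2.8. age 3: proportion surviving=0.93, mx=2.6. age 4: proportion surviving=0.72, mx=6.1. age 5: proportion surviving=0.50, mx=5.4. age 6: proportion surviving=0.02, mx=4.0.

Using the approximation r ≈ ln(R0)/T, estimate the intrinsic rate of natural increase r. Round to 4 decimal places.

0.8414

R0 = Σ lx·mx = 0 + 2.277 + 2.744 + 2.418 + 4.392 + 2.7 + 0.08 = 14.611
Σ x·lx·mx = 46.567; T = 46.567/14.611 = 3.18712…
r ≈ ln(R0)/T = ln(14.611)/3.18712… = 0.841442… → 0.8414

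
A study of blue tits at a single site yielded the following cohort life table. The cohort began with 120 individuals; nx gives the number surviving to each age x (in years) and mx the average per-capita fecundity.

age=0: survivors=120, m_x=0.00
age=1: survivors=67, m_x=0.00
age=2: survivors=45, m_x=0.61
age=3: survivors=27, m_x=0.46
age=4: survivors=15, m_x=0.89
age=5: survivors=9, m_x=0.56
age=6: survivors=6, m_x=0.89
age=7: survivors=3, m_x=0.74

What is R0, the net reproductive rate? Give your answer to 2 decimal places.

0.55

lx = nx/n0 = nx/120: 1, 0.55833…, 0.375, 0.225, 0.125, 0.075, 0.05, 0.025
lx·mx by age: 0, 0, 0.22875, 0.1035, 0.11125, 0.042, 0.0445, 0.0185
R0 = Σ lx·mx = 0.5485… → 0.55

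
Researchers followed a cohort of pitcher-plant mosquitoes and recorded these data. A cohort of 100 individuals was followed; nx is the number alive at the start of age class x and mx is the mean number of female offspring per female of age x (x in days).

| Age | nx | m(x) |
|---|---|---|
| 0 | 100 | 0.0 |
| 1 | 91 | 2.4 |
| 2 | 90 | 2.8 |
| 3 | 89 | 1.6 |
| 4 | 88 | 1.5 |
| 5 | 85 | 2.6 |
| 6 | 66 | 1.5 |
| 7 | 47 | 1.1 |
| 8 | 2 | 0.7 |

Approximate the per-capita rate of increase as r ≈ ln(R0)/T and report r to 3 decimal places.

lx = nx/n0 = nx/100: 1, 0.91, 0.9, 0.89, 0.88, 0.85, 0.66, 0.47, 0.02
R0 = Σ lx·mx = 0 + 2.184 + 2.52 + 1.424 + 1.32 + 2.21 + 0.99 + 0.517 + 0.014 = 11.179
Σ x·lx·mx = 37.497; T = 37.497/11.179 = 3.35424…
r ≈ ln(R0)/T = ln(11.179)/3.35424… = 0.7197… → 0.720

0.720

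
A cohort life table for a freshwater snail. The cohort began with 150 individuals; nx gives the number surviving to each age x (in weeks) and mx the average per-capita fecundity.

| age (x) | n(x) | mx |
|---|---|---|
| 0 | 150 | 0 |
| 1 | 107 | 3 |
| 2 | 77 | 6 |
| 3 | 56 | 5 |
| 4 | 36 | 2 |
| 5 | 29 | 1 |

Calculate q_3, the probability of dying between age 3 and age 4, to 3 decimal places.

lx = nx/n0 = nx/150: 1, 0.71333…, 0.51333…, 0.37333…, 0.24, 0.19333…
q_3 = (l_3 − l_4) / l_3 = (0.373333… − 0.24) / 0.373333…
     = 0.133333… / 0.373333… = 0.357143… → 0.357

0.357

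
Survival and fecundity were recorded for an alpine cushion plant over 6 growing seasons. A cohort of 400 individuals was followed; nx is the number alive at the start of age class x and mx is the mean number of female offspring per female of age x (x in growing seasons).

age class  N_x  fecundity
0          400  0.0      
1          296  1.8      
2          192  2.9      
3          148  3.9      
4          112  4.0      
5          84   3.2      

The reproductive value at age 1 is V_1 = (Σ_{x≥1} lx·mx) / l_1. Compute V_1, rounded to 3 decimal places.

lx = nx/n0 = nx/400: 1, 0.74, 0.48, 0.37, 0.28, 0.21
lx·mx for x ≥ 1: 1.332, 1.392, 1.443, 1.12, 0.672 → sum = 5.959
V_1 = 5.959 / l_1 = 5.959 / 0.74 = 8.052703… → 8.053

8.053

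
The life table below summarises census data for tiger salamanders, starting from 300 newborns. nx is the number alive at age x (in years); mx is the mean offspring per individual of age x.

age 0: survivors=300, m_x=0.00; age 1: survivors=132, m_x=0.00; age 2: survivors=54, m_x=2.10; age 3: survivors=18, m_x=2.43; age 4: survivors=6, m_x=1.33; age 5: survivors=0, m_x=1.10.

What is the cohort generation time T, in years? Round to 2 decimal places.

lx = nx/n0 = nx/300: 1, 0.44, 0.18, 0.06, 0.02, 0
lx·mx: 0, 0, 0.378, 0.1458, 0.0266, 0 → R0 = 0.5504
x·lx·mx: 0, 0, 0.756, 0.4374, 0.1064, 0 → Σ = 1.2998
T = 1.2998 / 0.5504 = 2.361555… → 2.36

2.36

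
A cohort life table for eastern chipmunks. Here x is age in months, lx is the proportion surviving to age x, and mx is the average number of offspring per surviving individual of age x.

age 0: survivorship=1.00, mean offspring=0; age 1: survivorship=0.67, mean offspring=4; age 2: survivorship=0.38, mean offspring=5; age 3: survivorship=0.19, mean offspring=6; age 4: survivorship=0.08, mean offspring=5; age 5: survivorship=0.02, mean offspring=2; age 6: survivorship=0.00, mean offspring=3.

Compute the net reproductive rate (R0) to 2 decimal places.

lx·mx by age: 0, 2.68, 1.9, 1.14, 0.4, 0.04, 0
R0 = Σ lx·mx = 6.16 → 6.16

6.16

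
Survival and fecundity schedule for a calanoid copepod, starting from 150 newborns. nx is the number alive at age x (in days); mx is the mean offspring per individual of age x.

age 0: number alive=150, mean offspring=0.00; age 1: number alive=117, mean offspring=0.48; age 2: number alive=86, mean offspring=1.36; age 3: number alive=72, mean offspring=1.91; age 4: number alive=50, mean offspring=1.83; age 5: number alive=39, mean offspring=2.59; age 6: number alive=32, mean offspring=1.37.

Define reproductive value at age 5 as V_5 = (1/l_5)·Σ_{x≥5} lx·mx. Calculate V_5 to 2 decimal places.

lx = nx/n0 = nx/150: 1, 0.78, 0.57333…, 0.48, 0.33333…, 0.26, 0.21333…
lx·mx for x ≥ 5: 0.6734, 0.292267… → sum = 0.965667…
V_5 = 0.965667… / l_5 = 0.965667… / 0.26 = 3.714103… → 3.71

3.71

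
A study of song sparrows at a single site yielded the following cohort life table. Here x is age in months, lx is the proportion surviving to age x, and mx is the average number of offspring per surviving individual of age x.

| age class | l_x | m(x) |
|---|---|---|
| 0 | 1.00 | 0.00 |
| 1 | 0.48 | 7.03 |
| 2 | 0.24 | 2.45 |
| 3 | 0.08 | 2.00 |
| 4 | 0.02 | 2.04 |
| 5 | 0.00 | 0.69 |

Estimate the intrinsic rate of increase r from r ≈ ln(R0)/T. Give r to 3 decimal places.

1.143

R0 = Σ lx·mx = 0 + 3.3744 + 0.588 + 0.16 + 0.0408 + 0 = 4.1632
Σ x·lx·mx = 5.1936; T = 5.1936/4.1632 = 1.2475…
r ≈ ln(R0)/T = ln(4.1632)/1.2475… = 1.14331… → 1.143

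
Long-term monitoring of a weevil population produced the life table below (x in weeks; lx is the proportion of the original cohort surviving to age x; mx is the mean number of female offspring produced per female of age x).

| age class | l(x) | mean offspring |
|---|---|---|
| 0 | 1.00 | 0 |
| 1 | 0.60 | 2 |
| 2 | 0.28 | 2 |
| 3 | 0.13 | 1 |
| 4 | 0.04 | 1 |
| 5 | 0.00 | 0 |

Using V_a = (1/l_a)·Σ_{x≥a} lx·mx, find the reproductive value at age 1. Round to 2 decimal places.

lx·mx for x ≥ 1: 1.2, 0.56, 0.13, 0.04, 0 → sum = 1.93
V_1 = 1.93 / l_1 = 1.93 / 0.6 = 3.216667… → 3.22

3.22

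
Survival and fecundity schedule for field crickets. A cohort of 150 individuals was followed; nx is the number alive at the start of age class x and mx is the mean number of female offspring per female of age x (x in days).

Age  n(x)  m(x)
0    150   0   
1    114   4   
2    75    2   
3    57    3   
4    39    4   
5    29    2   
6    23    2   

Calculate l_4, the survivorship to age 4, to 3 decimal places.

0.260

l_4 = n_4/n_0 = 39/150 = 0.26 → 0.260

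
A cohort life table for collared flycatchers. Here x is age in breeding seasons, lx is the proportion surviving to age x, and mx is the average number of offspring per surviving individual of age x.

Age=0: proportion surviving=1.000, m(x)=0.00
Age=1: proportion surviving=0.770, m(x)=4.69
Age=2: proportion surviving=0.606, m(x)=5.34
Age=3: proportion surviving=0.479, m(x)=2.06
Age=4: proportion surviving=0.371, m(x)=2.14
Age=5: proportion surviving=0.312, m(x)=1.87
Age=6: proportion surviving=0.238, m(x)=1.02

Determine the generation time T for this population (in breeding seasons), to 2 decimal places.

2.18

lx·mx: 0, 3.6113, 3.23604, 0.98674, 0.79394, 0.58344, 0.24276 → R0 = 9.45422
x·lx·mx: 0, 3.6113, 6.47208, 2.96022, 3.17576, 2.9172, 1.45656 → Σ = 20.59312
T = 20.59312 / 9.45422 = 2.178193… → 2.18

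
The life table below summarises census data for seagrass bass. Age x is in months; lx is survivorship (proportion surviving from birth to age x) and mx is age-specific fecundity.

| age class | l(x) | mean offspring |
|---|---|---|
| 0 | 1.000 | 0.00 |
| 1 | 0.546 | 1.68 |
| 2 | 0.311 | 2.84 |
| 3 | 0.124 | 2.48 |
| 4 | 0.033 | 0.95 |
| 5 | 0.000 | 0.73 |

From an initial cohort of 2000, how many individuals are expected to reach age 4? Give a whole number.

66

Expected survivors = N0 · l_4 = 2000 × 0.033 = 66 → 66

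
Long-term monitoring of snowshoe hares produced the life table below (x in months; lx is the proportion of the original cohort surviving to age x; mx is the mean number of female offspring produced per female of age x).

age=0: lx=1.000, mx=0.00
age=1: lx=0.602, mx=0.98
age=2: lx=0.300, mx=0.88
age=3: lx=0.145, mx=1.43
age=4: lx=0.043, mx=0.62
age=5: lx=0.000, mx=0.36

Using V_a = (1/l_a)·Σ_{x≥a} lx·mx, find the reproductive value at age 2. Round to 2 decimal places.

lx·mx for x ≥ 2: 0.264, 0.20735, 0.02666, 0 → sum = 0.49801
V_2 = 0.49801 / l_2 = 0.49801 / 0.3 = 1.660033… → 1.66

1.66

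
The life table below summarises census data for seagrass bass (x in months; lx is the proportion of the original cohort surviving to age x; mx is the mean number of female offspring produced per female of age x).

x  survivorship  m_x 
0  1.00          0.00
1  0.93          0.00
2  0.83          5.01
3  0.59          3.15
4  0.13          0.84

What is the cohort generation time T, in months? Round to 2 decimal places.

2.34

lx·mx: 0, 0, 4.1583, 1.8585, 0.1092 → R0 = 6.126
x·lx·mx: 0, 0, 8.3166, 5.5755, 0.4368 → Σ = 14.3289
T = 14.3289 / 6.126 = 2.33903… → 2.34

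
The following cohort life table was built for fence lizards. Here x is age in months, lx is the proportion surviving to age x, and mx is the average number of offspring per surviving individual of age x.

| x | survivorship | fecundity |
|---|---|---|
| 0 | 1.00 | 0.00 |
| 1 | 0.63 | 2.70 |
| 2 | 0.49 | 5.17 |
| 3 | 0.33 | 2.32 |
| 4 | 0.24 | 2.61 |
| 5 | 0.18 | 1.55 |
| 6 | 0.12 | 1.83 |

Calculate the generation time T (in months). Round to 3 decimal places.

lx·mx: 0, 1.701, 2.5333, 0.7656, 0.6264, 0.279, 0.2196 → R0 = 6.1249
x·lx·mx: 0, 1.701, 5.0666, 2.2968, 2.5056, 1.395, 1.3176 → Σ = 14.2826
T = 14.2826 / 6.1249 = 2.331891… → 2.332

2.332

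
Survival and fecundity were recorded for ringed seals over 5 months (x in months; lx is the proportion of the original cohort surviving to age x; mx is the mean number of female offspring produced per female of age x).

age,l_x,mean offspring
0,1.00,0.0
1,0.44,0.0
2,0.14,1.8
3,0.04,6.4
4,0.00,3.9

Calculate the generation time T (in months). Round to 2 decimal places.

lx·mx: 0, 0, 0.252, 0.256, 0 → R0 = 0.508
x·lx·mx: 0, 0, 0.504, 0.768, 0 → Σ = 1.272
T = 1.272 / 0.508 = 2.503937… → 2.50

2.50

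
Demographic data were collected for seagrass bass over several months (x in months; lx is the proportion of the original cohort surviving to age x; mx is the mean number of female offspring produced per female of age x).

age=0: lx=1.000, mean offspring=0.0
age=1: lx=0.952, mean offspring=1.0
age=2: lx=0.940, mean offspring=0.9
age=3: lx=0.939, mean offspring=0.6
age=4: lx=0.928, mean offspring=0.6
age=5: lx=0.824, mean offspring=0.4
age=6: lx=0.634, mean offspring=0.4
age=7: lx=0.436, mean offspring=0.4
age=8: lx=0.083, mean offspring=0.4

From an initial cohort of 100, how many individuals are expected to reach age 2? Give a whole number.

94

Expected survivors = N0 · l_2 = 100 × 0.940 = 94 → 94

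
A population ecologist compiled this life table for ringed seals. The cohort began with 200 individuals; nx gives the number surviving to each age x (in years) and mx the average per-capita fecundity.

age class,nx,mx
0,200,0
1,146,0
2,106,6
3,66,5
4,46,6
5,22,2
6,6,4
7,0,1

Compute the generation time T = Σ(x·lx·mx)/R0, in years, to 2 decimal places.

lx = nx/n0 = nx/200: 1, 0.73, 0.53, 0.33, 0.23, 0.11, 0.03, 0
lx·mx: 0, 0, 3.18, 1.65, 1.38, 0.22, 0.12, 0 → R0 = 6.55
x·lx·mx: 0, 0, 6.36, 4.95, 5.52, 1.1, 0.72, 0 → Σ = 18.65
T = 18.65 / 6.55 = 2.847328… → 2.85

2.85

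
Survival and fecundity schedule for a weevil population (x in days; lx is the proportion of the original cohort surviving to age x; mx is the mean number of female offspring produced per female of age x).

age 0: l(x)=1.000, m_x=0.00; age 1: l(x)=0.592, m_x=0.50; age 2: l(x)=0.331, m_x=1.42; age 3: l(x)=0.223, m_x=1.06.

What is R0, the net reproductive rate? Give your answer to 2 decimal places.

lx·mx by age: 0, 0.296, 0.47002, 0.23638
R0 = Σ lx·mx = 1.0024 → 1.00

1.00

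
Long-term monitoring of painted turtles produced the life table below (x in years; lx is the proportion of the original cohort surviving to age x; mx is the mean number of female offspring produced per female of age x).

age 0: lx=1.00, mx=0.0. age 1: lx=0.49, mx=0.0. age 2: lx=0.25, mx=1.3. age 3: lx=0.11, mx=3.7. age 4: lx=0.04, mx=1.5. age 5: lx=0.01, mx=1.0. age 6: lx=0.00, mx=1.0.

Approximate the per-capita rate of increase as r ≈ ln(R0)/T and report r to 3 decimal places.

R0 = Σ lx·mx = 0 + 0 + 0.325 + 0.407 + 0.06 + 0.01 + 0 = 0.802
Σ x·lx·mx = 2.161; T = 2.161/0.802 = 2.69451…
r ≈ ln(R0)/T = ln(0.802)/2.69451… = -0.08189… → -0.082

-0.082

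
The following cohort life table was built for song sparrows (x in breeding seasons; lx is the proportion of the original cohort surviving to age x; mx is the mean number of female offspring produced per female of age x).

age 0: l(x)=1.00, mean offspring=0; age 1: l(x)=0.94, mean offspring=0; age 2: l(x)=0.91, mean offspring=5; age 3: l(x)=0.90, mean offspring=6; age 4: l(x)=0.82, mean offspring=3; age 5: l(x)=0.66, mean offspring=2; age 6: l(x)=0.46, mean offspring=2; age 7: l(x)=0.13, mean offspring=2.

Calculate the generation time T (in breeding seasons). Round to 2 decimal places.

3.29

lx·mx: 0, 0, 4.55, 5.4, 2.46, 1.32, 0.92, 0.26 → R0 = 14.91
x·lx·mx: 0, 0, 9.1, 16.2, 9.84, 6.6, 5.52, 1.82 → Σ = 49.08
T = 49.08 / 14.91 = 3.291751… → 3.29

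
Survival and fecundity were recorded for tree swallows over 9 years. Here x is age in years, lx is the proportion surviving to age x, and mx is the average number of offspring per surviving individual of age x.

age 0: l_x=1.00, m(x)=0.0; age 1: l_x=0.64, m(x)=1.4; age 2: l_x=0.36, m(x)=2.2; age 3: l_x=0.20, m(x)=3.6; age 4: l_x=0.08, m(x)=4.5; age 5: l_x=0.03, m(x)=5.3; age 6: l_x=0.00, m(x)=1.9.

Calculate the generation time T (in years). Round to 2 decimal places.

lx·mx: 0, 0.896, 0.792, 0.72, 0.36, 0.159, 0 → R0 = 2.927
x·lx·mx: 0, 0.896, 1.584, 2.16, 1.44, 0.795, 0 → Σ = 6.875
T = 6.875 / 2.927 = 2.348821… → 2.35

2.35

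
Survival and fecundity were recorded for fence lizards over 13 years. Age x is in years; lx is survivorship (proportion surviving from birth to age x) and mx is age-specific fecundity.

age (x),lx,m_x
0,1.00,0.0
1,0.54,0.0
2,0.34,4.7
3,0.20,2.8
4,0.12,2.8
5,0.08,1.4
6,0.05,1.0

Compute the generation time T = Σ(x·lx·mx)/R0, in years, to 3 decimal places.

2.666

lx·mx: 0, 0, 1.598, 0.56, 0.336, 0.112, 0.05 → R0 = 2.656
x·lx·mx: 0, 0, 3.196, 1.68, 1.344, 0.56, 0.3 → Σ = 7.08
T = 7.08 / 2.656 = 2.665663… → 2.666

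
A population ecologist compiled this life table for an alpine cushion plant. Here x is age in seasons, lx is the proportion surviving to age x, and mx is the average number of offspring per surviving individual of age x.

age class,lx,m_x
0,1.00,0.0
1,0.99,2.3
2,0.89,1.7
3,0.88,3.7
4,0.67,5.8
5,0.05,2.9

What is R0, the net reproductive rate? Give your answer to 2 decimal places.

lx·mx by age: 0, 2.277, 1.513, 3.256, 3.886, 0.145
R0 = Σ lx·mx = 11.077 → 11.08

11.08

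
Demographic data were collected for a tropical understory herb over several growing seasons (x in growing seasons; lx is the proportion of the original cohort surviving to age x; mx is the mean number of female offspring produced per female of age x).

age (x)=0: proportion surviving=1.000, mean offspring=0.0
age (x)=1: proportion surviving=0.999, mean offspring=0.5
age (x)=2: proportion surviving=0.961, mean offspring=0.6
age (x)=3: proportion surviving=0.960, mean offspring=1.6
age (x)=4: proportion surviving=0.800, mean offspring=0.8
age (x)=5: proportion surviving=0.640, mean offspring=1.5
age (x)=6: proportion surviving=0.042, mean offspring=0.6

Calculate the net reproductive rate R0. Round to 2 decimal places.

lx·mx by age: 0, 0.4995, 0.5766, 1.536, 0.64, 0.96, 0.0252
R0 = Σ lx·mx = 4.2373 → 4.24

4.24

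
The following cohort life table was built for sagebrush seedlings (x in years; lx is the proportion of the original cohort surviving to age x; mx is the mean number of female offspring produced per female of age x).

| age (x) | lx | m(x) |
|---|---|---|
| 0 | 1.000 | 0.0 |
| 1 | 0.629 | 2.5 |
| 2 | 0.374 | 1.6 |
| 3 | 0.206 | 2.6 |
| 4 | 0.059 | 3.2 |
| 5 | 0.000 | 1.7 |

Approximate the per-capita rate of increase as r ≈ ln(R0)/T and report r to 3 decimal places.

0.600

R0 = Σ lx·mx = 0 + 1.5725 + 0.5984 + 0.5356 + 0.1888 + 0 = 2.8953
Σ x·lx·mx = 5.1313; T = 5.1313/2.8953 = 1.77229…
r ≈ ln(R0)/T = ln(2.8953)/1.77229… = 0.59984… → 0.600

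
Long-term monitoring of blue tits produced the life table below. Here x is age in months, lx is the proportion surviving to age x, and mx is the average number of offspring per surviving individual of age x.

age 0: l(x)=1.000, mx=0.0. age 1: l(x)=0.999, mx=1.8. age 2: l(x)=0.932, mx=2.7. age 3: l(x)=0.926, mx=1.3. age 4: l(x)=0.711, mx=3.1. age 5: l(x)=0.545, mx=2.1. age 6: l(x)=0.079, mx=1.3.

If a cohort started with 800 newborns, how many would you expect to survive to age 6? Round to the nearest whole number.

Expected survivors = N0 · l_6 = 800 × 0.079 = 63.2 → 63

63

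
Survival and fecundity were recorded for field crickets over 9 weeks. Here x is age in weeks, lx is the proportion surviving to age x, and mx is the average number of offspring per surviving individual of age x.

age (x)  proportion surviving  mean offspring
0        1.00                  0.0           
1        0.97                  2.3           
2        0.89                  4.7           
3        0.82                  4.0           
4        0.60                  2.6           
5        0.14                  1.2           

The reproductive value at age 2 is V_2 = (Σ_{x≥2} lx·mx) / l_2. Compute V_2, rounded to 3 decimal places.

10.327

lx·mx for x ≥ 2: 4.183, 3.28, 1.56, 0.168 → sum = 9.191
V_2 = 9.191 / l_2 = 9.191 / 0.89 = 10.326966… → 10.327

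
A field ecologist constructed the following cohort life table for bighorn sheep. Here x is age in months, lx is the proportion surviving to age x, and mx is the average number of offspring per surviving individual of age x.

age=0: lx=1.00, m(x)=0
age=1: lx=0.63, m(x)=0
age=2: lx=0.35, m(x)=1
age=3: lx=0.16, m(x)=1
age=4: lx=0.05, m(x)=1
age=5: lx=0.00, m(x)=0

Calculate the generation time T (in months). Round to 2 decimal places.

2.46

lx·mx: 0, 0, 0.35, 0.16, 0.05, 0 → R0 = 0.56
x·lx·mx: 0, 0, 0.7, 0.48, 0.2, 0 → Σ = 1.38
T = 1.38 / 0.56 = 2.464286… → 2.46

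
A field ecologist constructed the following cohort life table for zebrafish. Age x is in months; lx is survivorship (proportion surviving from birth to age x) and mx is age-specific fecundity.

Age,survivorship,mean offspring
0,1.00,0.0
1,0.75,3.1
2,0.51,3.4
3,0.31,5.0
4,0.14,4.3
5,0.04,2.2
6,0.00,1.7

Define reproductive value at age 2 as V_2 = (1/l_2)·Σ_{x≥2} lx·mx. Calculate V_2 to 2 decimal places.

7.79

lx·mx for x ≥ 2: 1.734, 1.55, 0.602, 0.088, 0 → sum = 3.974
V_2 = 3.974 / l_2 = 3.974 / 0.51 = 7.792157… → 7.79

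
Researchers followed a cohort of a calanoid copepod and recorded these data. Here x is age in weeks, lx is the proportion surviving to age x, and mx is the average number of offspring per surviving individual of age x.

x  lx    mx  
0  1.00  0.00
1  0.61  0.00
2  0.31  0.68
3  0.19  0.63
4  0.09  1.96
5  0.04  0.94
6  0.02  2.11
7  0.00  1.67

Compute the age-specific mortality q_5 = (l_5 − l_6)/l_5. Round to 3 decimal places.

q_5 = (l_5 − l_6) / l_5 = (0.04 − 0.02) / 0.04
     = 0.02 / 0.04 = 0.5 → 0.500

0.500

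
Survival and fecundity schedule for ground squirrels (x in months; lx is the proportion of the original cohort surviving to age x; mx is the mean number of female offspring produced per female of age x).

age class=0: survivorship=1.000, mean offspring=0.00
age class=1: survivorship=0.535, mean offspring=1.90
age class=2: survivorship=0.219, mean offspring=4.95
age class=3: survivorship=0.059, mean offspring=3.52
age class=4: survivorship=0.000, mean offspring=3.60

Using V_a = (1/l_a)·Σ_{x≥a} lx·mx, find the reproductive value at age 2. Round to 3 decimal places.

5.898

lx·mx for x ≥ 2: 1.08405, 0.20768, 0 → sum = 1.29173
V_2 = 1.29173 / l_2 = 1.29173 / 0.219 = 5.898311… → 5.898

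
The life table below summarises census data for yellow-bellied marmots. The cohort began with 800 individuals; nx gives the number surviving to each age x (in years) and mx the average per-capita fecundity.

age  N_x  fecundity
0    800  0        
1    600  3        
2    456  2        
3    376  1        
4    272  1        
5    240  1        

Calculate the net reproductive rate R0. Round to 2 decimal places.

4.50

lx = nx/n0 = nx/800: 1, 0.75, 0.57, 0.47, 0.34, 0.3
lx·mx by age: 0, 2.25, 1.14, 0.47, 0.34, 0.3
R0 = Σ lx·mx = 4.5 → 4.50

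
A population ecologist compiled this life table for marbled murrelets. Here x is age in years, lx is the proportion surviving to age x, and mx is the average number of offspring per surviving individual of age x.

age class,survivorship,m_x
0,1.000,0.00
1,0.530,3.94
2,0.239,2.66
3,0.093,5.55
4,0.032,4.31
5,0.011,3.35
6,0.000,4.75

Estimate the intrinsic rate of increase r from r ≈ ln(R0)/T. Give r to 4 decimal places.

R0 = Σ lx·mx = 0 + 2.0882 + 0.63574 + 0.51615 + 0.13792 + 0.03685 + 0 = 3.41486
Σ x·lx·mx = 5.64406; T = 5.64406/3.41486 = 1.65279…
r ≈ ln(R0)/T = ln(3.41486)/1.65279… = 0.743067… → 0.7431

0.7431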